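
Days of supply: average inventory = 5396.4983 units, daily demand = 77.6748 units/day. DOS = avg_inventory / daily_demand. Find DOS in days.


DOS = 5396.4983 / 77.6748 = 69.4755

69.4755 days


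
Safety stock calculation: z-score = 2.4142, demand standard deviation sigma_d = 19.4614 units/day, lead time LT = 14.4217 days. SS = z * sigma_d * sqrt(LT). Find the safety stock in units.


sqrt(LT) = sqrt(14.4217) = 3.7976
SS = 2.4142 * 19.4614 * 3.7976 = 178.4249

178.4249 units


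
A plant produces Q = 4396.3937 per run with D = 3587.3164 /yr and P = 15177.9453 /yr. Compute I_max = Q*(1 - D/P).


D/P = 0.2364
1 - D/P = 0.7636
I_max = 4396.3937 * 0.7636 = 3357.3034

3357.3034 units


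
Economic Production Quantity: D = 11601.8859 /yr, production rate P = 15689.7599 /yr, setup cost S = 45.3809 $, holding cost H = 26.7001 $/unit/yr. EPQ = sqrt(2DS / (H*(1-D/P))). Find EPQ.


1 - D/P = 1 - 0.7395 = 0.2605
H*(1-D/P) = 6.9566
2DS = 1053008.0477
EPQ = sqrt(151369.2290) = 389.0620

389.0620 units


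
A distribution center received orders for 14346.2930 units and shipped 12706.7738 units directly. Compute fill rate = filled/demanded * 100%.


FR = 12706.7738 / 14346.2930 * 100 = 88.5718

88.5718%


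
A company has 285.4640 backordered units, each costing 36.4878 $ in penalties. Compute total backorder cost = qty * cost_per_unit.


Total = 285.4640 * 36.4878 = 10415.9533

10415.9533 $


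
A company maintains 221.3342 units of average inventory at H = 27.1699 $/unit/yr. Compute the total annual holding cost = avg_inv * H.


Cost = 221.3342 * 27.1699 = 6013.6281

6013.6281 $/yr


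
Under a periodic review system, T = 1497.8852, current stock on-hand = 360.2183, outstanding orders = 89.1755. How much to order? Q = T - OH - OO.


Inventory position = OH + OO = 360.2183 + 89.1755 = 449.3938
Q = 1497.8852 - 449.3938 = 1048.4914

1048.4914 units


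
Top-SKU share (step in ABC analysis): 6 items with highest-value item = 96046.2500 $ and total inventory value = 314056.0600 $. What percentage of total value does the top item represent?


Top item = 96046.2500
Total = 314056.0600
Percentage = 96046.2500 / 314056.0600 * 100 = 30.5825

30.5825%


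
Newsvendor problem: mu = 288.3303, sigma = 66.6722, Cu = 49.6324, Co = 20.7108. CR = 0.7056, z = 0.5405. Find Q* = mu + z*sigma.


CR = Cu/(Cu+Co) = 49.6324/(49.6324+20.7108) = 0.7056
z = 0.5405
Q* = 288.3303 + 0.5405 * 66.6722 = 324.3666

324.3666 units


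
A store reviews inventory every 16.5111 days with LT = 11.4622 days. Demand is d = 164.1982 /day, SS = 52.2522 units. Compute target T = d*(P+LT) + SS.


P + LT = 27.9733
d*(P+LT) = 164.1982 * 27.9733 = 4593.1655
T = 4593.1655 + 52.2522 = 4645.4177

4645.4177 units


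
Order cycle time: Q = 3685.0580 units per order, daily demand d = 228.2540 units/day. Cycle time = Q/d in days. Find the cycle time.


Cycle = 3685.0580 / 228.2540 = 16.1445

16.1445 days


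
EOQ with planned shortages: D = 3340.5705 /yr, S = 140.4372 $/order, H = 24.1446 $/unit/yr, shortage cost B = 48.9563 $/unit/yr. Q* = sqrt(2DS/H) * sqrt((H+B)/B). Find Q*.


sqrt(2DS/H) = 197.1317
sqrt((H+B)/B) = 1.2220
Q* = 197.1317 * 1.2220 = 240.8871

240.8871 units


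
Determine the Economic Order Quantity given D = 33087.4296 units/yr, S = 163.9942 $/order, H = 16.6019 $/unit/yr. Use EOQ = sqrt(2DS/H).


2*D*S = 2 * 33087.4296 * 163.9942 = 10852293.0946
2*D*S/H = 653677.7775
EOQ = sqrt(653677.7775) = 808.5034

808.5034 units


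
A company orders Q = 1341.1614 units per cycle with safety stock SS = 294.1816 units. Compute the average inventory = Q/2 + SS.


Q/2 = 670.5807
Avg = 670.5807 + 294.1816 = 964.7623

964.7623 units


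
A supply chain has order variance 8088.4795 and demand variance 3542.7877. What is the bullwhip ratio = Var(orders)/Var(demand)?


BW = 8088.4795 / 3542.7877 = 2.2831

2.2831


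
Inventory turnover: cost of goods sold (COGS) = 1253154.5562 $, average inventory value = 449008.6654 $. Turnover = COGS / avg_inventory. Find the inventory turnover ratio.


Turnover = 1253154.5562 / 449008.6654 = 2.7909

2.7909


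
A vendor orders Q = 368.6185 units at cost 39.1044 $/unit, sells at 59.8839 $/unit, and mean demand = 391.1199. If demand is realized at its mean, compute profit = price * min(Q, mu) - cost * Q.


Sales at mu = min(368.6185, 391.1199) = 368.6185
Revenue = 59.8839 * 368.6185 = 22074.3134
Total cost = 39.1044 * 368.6185 = 14414.6053
Profit = 22074.3134 - 14414.6053 = 7659.7081

7659.7081 $


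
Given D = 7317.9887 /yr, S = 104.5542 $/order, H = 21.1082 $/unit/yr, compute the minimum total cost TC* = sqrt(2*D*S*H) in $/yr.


2*D*S*H = 32300884.4385
TC* = sqrt(32300884.4385) = 5683.3867

5683.3867 $/yr


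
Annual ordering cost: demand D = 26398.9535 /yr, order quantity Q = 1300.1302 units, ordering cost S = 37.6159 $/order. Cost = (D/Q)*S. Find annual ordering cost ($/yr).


Number of orders = D/Q = 20.3049
Cost = 20.3049 * 37.6159 = 763.7853

763.7853 $/yr


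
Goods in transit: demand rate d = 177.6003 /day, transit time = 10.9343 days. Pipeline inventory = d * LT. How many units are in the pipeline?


Pipeline = 177.6003 * 10.9343 = 1941.9350

1941.9350 units


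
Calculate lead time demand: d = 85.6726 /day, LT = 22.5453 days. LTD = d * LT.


LTD = 85.6726 * 22.5453 = 1931.5145

1931.5145 units


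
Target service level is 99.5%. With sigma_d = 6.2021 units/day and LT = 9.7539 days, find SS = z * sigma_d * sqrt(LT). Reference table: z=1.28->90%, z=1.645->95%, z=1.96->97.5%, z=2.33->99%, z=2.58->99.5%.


From the table, SL = 99.5% corresponds to z = 2.58
sqrt(LT) = sqrt(9.7539) = 3.1231
SS = 2.58 * 6.2021 * 3.1231 = 49.9744

49.9744 units


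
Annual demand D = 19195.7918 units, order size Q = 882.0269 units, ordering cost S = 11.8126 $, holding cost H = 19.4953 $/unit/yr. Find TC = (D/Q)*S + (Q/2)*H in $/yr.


Ordering cost = D*S/Q = 257.0808
Holding cost = Q*H/2 = 8597.6895
TC = 257.0808 + 8597.6895 = 8854.7703

8854.7703 $/yr


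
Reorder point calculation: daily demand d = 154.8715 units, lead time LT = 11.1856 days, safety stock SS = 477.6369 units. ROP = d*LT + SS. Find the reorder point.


d*LT = 154.8715 * 11.1856 = 1732.3307
ROP = 1732.3307 + 477.6369 = 2209.9676

2209.9676 units


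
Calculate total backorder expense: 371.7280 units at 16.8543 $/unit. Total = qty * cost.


Total = 371.7280 * 16.8543 = 6265.2152

6265.2152 $


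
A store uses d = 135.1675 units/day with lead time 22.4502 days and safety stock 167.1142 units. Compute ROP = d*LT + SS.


d*LT = 135.1675 * 22.4502 = 3034.5374
ROP = 3034.5374 + 167.1142 = 3201.6516

3201.6516 units


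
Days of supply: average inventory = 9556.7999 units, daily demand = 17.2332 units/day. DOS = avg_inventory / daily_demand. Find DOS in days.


DOS = 9556.7999 / 17.2332 = 554.5575

554.5575 days


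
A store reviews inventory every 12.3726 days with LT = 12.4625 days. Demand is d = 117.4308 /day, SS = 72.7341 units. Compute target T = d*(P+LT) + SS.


P + LT = 24.8351
d*(P+LT) = 117.4308 * 24.8351 = 2916.4057
T = 2916.4057 + 72.7341 = 2989.1398

2989.1398 units


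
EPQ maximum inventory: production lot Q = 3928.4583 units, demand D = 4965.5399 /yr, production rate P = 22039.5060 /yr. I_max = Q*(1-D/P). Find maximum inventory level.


D/P = 0.2253
1 - D/P = 0.7747
I_max = 3928.4583 * 0.7747 = 3043.3697

3043.3697 units


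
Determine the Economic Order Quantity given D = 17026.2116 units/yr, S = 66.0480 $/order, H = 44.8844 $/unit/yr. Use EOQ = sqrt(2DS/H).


2*D*S = 2 * 17026.2116 * 66.0480 = 2249094.4475
2*D*S/H = 50108.6000
EOQ = sqrt(50108.6000) = 223.8495

223.8495 units


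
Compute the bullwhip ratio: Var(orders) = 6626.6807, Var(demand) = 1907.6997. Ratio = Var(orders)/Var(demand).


BW = 6626.6807 / 1907.6997 = 3.4736

3.4736


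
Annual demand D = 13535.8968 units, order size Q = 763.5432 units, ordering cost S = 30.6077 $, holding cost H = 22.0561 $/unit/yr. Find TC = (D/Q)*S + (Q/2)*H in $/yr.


Ordering cost = D*S/Q = 542.6054
Holding cost = Q*H/2 = 8420.3926
TC = 542.6054 + 8420.3926 = 8962.9980

8962.9980 $/yr


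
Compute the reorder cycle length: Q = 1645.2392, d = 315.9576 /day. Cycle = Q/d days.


Cycle = 1645.2392 / 315.9576 = 5.2072

5.2072 days


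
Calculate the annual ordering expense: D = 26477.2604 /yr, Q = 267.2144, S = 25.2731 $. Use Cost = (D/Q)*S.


Number of orders = D/Q = 99.0862
Cost = 99.0862 * 25.2731 = 2504.2155

2504.2155 $/yr


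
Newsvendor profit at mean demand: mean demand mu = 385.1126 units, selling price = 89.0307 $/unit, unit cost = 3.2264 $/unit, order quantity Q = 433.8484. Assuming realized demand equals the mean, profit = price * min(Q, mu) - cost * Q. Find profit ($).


Sales at mu = min(433.8484, 385.1126) = 385.1126
Revenue = 89.0307 * 385.1126 = 34286.8444
Total cost = 3.2264 * 433.8484 = 1399.7685
Profit = 34286.8444 - 1399.7685 = 32887.0759

32887.0759 $


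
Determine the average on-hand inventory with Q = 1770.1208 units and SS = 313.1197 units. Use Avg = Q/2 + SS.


Q/2 = 885.0604
Avg = 885.0604 + 313.1197 = 1198.1801

1198.1801 units


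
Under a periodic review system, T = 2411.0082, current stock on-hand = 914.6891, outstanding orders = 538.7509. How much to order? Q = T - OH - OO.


Inventory position = OH + OO = 914.6891 + 538.7509 = 1453.4400
Q = 2411.0082 - 1453.4400 = 957.5682

957.5682 units


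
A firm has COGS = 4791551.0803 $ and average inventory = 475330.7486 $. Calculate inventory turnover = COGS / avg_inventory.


Turnover = 4791551.0803 / 475330.7486 = 10.0805

10.0805


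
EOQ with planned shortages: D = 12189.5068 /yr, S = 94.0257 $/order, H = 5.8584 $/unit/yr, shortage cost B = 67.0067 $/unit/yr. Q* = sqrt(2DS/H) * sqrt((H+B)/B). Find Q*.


sqrt(2DS/H) = 625.5209
sqrt((H+B)/B) = 1.0428
Q* = 625.5209 * 1.0428 = 652.2927

652.2927 units


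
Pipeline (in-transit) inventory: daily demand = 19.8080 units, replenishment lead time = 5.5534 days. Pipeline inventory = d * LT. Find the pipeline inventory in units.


Pipeline = 19.8080 * 5.5534 = 110.0017

110.0017 units


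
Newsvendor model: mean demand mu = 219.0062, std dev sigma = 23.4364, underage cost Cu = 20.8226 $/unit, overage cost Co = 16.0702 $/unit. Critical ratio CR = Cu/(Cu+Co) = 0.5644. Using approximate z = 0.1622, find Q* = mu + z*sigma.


CR = Cu/(Cu+Co) = 20.8226/(20.8226+16.0702) = 0.5644
z = 0.1622
Q* = 219.0062 + 0.1622 * 23.4364 = 222.8076

222.8076 units


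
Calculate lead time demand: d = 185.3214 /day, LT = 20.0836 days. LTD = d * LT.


LTD = 185.3214 * 20.0836 = 3721.9209

3721.9209 units


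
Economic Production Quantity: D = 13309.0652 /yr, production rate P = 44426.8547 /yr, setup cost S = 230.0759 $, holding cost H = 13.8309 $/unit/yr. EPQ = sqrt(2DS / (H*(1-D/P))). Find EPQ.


1 - D/P = 1 - 0.2996 = 0.7004
H*(1-D/P) = 9.6875
2DS = 6124190.3081
EPQ = sqrt(632171.7221) = 795.0923

795.0923 units


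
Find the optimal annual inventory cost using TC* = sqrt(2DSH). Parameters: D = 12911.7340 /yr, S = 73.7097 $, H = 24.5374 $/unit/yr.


2*D*S*H = 46705470.6003
TC* = sqrt(46705470.6003) = 6834.1401

6834.1401 $/yr


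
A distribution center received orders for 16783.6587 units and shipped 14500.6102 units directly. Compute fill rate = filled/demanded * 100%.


FR = 14500.6102 / 16783.6587 * 100 = 86.3972

86.3972%


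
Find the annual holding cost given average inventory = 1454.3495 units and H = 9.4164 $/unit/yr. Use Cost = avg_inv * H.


Cost = 1454.3495 * 9.4164 = 13694.7366

13694.7366 $/yr


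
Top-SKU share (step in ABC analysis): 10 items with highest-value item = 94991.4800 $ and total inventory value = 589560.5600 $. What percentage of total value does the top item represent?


Top item = 94991.4800
Total = 589560.5600
Percentage = 94991.4800 / 589560.5600 * 100 = 16.1123

16.1123%


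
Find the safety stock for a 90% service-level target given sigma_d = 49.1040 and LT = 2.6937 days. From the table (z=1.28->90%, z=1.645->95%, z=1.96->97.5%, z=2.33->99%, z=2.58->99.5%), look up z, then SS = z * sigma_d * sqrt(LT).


From the table, SL = 90% corresponds to z = 1.28
sqrt(LT) = sqrt(2.6937) = 1.6412
SS = 1.28 * 49.1040 * 1.6412 = 103.1577

103.1577 units


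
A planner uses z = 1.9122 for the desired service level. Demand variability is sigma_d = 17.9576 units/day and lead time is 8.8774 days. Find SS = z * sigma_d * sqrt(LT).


sqrt(LT) = sqrt(8.8774) = 2.9795
SS = 1.9122 * 17.9576 * 2.9795 = 102.3115

102.3115 units


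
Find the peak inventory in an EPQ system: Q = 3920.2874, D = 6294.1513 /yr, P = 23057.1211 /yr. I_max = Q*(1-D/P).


D/P = 0.2730
1 - D/P = 0.7270
I_max = 3920.2874 * 0.7270 = 2850.1242

2850.1242 units


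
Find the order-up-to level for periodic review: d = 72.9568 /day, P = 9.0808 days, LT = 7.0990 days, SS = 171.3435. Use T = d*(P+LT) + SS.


P + LT = 16.1798
d*(P+LT) = 72.9568 * 16.1798 = 1180.4264
T = 1180.4264 + 171.3435 = 1351.7699

1351.7699 units


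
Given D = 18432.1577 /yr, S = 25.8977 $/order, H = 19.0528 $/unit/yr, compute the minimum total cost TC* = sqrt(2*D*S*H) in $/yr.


2*D*S*H = 18189726.8496
TC* = sqrt(18189726.8496) = 4264.9416

4264.9416 $/yr


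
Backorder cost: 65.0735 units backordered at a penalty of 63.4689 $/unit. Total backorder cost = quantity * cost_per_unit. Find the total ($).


Total = 65.0735 * 63.4689 = 4130.1435

4130.1435 $


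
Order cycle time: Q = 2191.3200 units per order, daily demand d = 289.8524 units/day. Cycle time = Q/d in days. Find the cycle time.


Cycle = 2191.3200 / 289.8524 = 7.5601

7.5601 days


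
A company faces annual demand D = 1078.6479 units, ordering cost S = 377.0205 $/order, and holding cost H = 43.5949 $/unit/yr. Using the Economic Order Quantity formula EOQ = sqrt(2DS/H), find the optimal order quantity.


2*D*S = 2 * 1078.6479 * 377.0205 = 813344.7412
2*D*S/H = 18656.8782
EOQ = sqrt(18656.8782) = 136.5902

136.5902 units


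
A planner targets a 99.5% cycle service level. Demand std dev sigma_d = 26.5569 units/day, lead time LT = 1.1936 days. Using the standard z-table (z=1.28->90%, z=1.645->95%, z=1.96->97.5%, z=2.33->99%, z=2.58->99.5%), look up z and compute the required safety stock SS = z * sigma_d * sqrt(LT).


From the table, SL = 99.5% corresponds to z = 2.58
sqrt(LT) = sqrt(1.1936) = 1.0925
SS = 2.58 * 26.5569 * 1.0925 = 74.8560

74.8560 units


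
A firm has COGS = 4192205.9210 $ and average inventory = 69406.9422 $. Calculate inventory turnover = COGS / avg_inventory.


Turnover = 4192205.9210 / 69406.9422 = 60.4004

60.4004


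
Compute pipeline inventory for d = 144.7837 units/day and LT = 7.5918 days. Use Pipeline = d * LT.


Pipeline = 144.7837 * 7.5918 = 1099.1689

1099.1689 units


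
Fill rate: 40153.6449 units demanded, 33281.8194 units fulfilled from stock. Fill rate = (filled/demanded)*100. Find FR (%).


FR = 33281.8194 / 40153.6449 * 100 = 82.8862

82.8862%


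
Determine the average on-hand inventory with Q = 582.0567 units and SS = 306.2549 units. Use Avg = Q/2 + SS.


Q/2 = 291.0283
Avg = 291.0283 + 306.2549 = 597.2832

597.2832 units


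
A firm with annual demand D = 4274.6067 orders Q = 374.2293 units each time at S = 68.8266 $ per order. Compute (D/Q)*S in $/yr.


Number of orders = D/Q = 11.4224
Cost = 11.4224 * 68.8266 = 786.1668

786.1668 $/yr


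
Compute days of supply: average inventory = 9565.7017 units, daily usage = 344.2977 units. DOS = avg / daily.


DOS = 9565.7017 / 344.2977 = 27.7832

27.7832 days


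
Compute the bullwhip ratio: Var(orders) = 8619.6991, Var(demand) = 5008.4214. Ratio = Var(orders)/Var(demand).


BW = 8619.6991 / 5008.4214 = 1.7210

1.7210


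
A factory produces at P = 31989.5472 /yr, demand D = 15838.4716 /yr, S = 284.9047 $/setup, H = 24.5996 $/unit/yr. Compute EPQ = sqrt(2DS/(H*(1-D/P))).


1 - D/P = 1 - 0.4951 = 0.5049
H*(1-D/P) = 12.4200
2DS = 9024909.9993
EPQ = sqrt(726643.6407) = 852.4340

852.4340 units


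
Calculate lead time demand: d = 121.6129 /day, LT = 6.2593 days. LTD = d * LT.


LTD = 121.6129 * 6.2593 = 761.2116

761.2116 units


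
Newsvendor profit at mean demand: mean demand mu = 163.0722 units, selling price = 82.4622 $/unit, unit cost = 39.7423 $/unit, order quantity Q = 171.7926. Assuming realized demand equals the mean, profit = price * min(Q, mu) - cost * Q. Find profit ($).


Sales at mu = min(171.7926, 163.0722) = 163.0722
Revenue = 82.4622 * 163.0722 = 13447.2924
Total cost = 39.7423 * 171.7926 = 6827.4330
Profit = 13447.2924 - 6827.4330 = 6619.8593

6619.8593 $


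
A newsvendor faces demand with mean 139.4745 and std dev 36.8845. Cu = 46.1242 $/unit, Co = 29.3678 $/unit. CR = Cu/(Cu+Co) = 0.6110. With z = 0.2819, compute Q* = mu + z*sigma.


CR = Cu/(Cu+Co) = 46.1242/(46.1242+29.3678) = 0.6110
z = 0.2819
Q* = 139.4745 + 0.2819 * 36.8845 = 149.8722

149.8722 units


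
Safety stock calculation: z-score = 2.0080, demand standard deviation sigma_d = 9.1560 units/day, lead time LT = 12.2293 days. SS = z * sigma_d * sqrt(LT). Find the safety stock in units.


sqrt(LT) = sqrt(12.2293) = 3.4970
SS = 2.0080 * 9.1560 * 3.4970 = 64.2940

64.2940 units


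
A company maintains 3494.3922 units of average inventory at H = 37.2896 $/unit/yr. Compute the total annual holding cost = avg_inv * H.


Cost = 3494.3922 * 37.2896 = 130304.4874

130304.4874 $/yr


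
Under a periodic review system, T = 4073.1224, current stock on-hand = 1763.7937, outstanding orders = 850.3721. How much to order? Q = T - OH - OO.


Inventory position = OH + OO = 1763.7937 + 850.3721 = 2614.1658
Q = 4073.1224 - 2614.1658 = 1458.9566

1458.9566 units


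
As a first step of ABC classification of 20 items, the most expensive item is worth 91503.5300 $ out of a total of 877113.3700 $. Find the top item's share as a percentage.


Top item = 91503.5300
Total = 877113.3700
Percentage = 91503.5300 / 877113.3700 * 100 = 10.4323

10.4323%


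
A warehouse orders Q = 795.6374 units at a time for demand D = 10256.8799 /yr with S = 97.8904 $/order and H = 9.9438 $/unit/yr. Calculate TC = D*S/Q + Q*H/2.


Ordering cost = D*S/Q = 1261.9443
Holding cost = Q*H/2 = 3955.8296
TC = 1261.9443 + 3955.8296 = 5217.7739

5217.7739 $/yr


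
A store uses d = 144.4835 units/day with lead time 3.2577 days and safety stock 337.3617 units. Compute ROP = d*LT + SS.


d*LT = 144.4835 * 3.2577 = 470.6839
ROP = 470.6839 + 337.3617 = 808.0456

808.0456 units


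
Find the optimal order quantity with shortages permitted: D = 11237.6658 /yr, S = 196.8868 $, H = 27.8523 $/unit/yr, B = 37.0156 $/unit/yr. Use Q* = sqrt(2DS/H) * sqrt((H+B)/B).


sqrt(2DS/H) = 398.5941
sqrt((H+B)/B) = 1.3238
Q* = 398.5941 * 1.3238 = 527.6590

527.6590 units


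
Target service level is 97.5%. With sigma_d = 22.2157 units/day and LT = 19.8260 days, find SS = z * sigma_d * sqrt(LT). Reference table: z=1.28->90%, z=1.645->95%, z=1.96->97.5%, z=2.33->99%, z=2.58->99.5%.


From the table, SL = 97.5% corresponds to z = 1.96
sqrt(LT) = sqrt(19.8260) = 4.4526
SS = 1.96 * 22.2157 * 4.4526 = 193.8803

193.8803 units


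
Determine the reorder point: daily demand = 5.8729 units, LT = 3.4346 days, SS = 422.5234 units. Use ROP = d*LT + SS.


d*LT = 5.8729 * 3.4346 = 20.1711
ROP = 20.1711 + 422.5234 = 442.6945

442.6945 units


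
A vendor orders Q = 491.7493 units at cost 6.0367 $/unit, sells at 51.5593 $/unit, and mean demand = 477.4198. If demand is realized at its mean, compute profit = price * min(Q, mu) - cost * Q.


Sales at mu = min(491.7493, 477.4198) = 477.4198
Revenue = 51.5593 * 477.4198 = 24615.4307
Total cost = 6.0367 * 491.7493 = 2968.5430
Profit = 24615.4307 - 2968.5430 = 21646.8877

21646.8877 $


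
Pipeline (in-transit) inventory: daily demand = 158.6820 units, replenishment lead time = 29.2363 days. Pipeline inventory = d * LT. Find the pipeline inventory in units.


Pipeline = 158.6820 * 29.2363 = 4639.2746

4639.2746 units


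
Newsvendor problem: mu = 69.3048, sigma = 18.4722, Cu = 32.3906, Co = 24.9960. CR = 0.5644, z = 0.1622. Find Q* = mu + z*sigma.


CR = Cu/(Cu+Co) = 32.3906/(32.3906+24.9960) = 0.5644
z = 0.1622
Q* = 69.3048 + 0.1622 * 18.4722 = 72.3010

72.3010 units


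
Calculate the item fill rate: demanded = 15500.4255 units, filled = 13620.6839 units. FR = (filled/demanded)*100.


FR = 13620.6839 / 15500.4255 * 100 = 87.8730

87.8730%


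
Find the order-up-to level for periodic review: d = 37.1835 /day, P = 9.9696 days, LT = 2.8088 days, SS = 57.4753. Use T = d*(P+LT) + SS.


P + LT = 12.7784
d*(P+LT) = 37.1835 * 12.7784 = 475.1456
T = 475.1456 + 57.4753 = 532.6209

532.6209 units


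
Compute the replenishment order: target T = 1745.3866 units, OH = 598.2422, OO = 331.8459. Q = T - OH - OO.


Inventory position = OH + OO = 598.2422 + 331.8459 = 930.0881
Q = 1745.3866 - 930.0881 = 815.2985

815.2985 units


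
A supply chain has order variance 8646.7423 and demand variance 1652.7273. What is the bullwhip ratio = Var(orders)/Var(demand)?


BW = 8646.7423 / 1652.7273 = 5.2318

5.2318


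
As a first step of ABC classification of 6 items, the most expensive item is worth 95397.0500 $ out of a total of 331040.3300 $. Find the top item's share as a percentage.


Top item = 95397.0500
Total = 331040.3300
Percentage = 95397.0500 / 331040.3300 * 100 = 28.8173

28.8173%


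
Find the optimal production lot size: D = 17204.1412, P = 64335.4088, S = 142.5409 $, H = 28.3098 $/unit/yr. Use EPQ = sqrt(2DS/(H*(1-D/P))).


1 - D/P = 1 - 0.2674 = 0.7326
H*(1-D/P) = 20.7394
2DS = 4904587.5408
EPQ = sqrt(236486.6525) = 486.2989

486.2989 units


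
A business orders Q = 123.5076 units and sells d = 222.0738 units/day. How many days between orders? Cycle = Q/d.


Cycle = 123.5076 / 222.0738 = 0.5562

0.5562 days


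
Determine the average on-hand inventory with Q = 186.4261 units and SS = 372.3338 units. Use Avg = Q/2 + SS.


Q/2 = 93.2130
Avg = 93.2130 + 372.3338 = 465.5469

465.5469 units


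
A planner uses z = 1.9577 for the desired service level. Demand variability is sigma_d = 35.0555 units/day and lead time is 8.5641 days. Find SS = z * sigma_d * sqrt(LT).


sqrt(LT) = sqrt(8.5641) = 2.9264
SS = 1.9577 * 35.0555 * 2.9264 = 200.8367

200.8367 units


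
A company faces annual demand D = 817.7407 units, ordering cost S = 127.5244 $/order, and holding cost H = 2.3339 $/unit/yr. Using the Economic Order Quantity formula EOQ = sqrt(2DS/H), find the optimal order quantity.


2*D*S = 2 * 817.7407 * 127.5244 = 208563.7842
2*D*S/H = 89362.7766
EOQ = sqrt(89362.7766) = 298.9361

298.9361 units


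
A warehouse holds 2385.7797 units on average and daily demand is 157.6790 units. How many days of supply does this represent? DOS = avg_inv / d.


DOS = 2385.7797 / 157.6790 = 15.1306

15.1306 days


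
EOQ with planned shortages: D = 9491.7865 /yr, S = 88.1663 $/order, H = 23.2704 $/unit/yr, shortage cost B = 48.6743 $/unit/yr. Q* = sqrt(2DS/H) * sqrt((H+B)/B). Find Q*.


sqrt(2DS/H) = 268.1874
sqrt((H+B)/B) = 1.2158
Q* = 268.1874 * 1.2158 = 326.0528

326.0528 units


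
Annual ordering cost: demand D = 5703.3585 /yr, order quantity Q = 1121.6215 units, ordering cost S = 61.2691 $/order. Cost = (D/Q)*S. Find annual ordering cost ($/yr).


Number of orders = D/Q = 5.0849
Cost = 5.0849 * 61.2691 = 311.5486

311.5486 $/yr


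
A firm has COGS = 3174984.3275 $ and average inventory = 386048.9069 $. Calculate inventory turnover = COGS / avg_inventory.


Turnover = 3174984.3275 / 386048.9069 = 8.2243

8.2243


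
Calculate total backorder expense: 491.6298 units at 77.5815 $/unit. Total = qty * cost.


Total = 491.6298 * 77.5815 = 38141.3773

38141.3773 $


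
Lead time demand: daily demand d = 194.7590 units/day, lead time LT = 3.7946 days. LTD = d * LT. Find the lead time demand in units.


LTD = 194.7590 * 3.7946 = 739.0325

739.0325 units


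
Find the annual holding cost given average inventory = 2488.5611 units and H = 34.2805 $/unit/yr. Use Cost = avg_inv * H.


Cost = 2488.5611 * 34.2805 = 85309.1188

85309.1188 $/yr


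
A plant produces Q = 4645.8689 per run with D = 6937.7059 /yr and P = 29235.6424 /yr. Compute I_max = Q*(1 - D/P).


D/P = 0.2373
1 - D/P = 0.7627
I_max = 4645.8689 * 0.7627 = 3543.3902

3543.3902 units


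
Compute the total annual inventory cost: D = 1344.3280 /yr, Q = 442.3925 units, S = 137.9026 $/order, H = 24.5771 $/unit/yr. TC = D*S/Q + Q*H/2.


Ordering cost = D*S/Q = 419.0540
Holding cost = Q*H/2 = 5436.3624
TC = 419.0540 + 5436.3624 = 5855.4163

5855.4163 $/yr


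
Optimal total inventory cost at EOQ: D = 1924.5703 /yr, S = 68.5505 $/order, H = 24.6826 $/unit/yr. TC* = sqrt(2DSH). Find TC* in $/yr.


2*D*S*H = 6512763.4908
TC* = sqrt(6512763.4908) = 2552.0117

2552.0117 $/yr


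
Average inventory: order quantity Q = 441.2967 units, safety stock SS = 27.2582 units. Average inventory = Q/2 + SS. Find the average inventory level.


Q/2 = 220.6483
Avg = 220.6483 + 27.2582 = 247.9065

247.9065 units


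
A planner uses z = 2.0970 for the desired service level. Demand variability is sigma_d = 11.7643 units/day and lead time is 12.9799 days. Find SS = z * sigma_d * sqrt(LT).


sqrt(LT) = sqrt(12.9799) = 3.6028
SS = 2.0970 * 11.7643 * 3.6028 = 88.8792

88.8792 units


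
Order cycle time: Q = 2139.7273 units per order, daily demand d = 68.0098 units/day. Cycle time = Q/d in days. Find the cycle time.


Cycle = 2139.7273 / 68.0098 = 31.4620

31.4620 days


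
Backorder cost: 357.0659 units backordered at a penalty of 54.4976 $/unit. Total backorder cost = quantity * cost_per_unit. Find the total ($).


Total = 357.0659 * 54.4976 = 19459.2346

19459.2346 $


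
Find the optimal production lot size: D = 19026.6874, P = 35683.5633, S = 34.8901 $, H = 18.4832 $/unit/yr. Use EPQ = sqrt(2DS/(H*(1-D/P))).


1 - D/P = 1 - 0.5332 = 0.4668
H*(1-D/P) = 8.6278
2DS = 1327686.0521
EPQ = sqrt(153883.7977) = 392.2803

392.2803 units


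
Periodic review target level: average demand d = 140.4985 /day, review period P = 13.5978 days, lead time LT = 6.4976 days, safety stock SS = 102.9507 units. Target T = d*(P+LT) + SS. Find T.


P + LT = 20.0954
d*(P+LT) = 140.4985 * 20.0954 = 2823.3736
T = 2823.3736 + 102.9507 = 2926.3243

2926.3243 units


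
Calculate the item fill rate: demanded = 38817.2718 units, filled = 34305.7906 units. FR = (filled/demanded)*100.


FR = 34305.7906 / 38817.2718 * 100 = 88.3776

88.3776%


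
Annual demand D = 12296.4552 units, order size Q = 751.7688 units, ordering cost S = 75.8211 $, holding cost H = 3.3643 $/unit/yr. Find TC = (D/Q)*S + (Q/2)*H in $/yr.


Ordering cost = D*S/Q = 1240.1828
Holding cost = Q*H/2 = 1264.5879
TC = 1240.1828 + 1264.5879 = 2504.7707

2504.7707 $/yr


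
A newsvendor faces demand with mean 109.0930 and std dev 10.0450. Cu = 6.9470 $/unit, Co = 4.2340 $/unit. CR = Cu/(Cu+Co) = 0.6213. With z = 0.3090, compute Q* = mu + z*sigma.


CR = Cu/(Cu+Co) = 6.9470/(6.9470+4.2340) = 0.6213
z = 0.3090
Q* = 109.0930 + 0.3090 * 10.0450 = 112.1969

112.1969 units


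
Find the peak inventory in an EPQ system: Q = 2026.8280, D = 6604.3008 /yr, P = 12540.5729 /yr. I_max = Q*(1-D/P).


D/P = 0.5266
1 - D/P = 0.4734
I_max = 2026.8280 * 0.4734 = 959.4301

959.4301 units


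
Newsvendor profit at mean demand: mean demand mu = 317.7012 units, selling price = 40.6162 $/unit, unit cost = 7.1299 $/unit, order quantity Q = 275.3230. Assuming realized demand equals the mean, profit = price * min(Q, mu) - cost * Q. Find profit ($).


Sales at mu = min(275.3230, 317.7012) = 275.3230
Revenue = 40.6162 * 275.3230 = 11182.5740
Total cost = 7.1299 * 275.3230 = 1963.0255
Profit = 11182.5740 - 1963.0255 = 9219.5486

9219.5486 $


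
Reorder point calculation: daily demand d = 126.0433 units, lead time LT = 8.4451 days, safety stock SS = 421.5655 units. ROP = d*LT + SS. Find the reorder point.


d*LT = 126.0433 * 8.4451 = 1064.4483
ROP = 1064.4483 + 421.5655 = 1486.0138

1486.0138 units


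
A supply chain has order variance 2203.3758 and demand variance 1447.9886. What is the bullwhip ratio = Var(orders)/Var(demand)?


BW = 2203.3758 / 1447.9886 = 1.5217

1.5217


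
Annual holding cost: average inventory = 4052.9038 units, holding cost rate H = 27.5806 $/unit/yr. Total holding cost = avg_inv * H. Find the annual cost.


Cost = 4052.9038 * 27.5806 = 111781.5185

111781.5185 $/yr


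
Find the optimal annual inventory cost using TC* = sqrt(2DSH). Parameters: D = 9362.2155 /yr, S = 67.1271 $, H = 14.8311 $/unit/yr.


2*D*S*H = 18641458.0433
TC* = sqrt(18641458.0433) = 4317.5755

4317.5755 $/yr


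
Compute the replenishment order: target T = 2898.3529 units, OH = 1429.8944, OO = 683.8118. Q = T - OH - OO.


Inventory position = OH + OO = 1429.8944 + 683.8118 = 2113.7062
Q = 2898.3529 - 2113.7062 = 784.6467

784.6467 units


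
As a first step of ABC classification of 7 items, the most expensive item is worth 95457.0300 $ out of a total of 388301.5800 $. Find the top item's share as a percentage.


Top item = 95457.0300
Total = 388301.5800
Percentage = 95457.0300 / 388301.5800 * 100 = 24.5832

24.5832%


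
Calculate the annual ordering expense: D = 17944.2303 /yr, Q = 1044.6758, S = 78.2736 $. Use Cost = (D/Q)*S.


Number of orders = D/Q = 17.1768
Cost = 17.1768 * 78.2736 = 1344.4932

1344.4932 $/yr


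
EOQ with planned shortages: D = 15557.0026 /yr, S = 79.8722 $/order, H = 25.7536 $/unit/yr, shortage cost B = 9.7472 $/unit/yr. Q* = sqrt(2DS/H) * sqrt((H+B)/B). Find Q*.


sqrt(2DS/H) = 310.6396
sqrt((H+B)/B) = 1.9084
Q* = 310.6396 * 1.9084 = 592.8379

592.8379 units


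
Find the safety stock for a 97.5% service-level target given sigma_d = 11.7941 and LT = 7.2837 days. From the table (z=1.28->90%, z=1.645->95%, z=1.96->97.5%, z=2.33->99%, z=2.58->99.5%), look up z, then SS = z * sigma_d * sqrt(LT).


From the table, SL = 97.5% corresponds to z = 1.96
sqrt(LT) = sqrt(7.2837) = 2.6988
SS = 1.96 * 11.7941 * 2.6988 = 62.3874

62.3874 units


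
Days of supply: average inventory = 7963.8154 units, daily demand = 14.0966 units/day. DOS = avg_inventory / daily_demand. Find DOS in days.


DOS = 7963.8154 / 14.0966 = 564.9458

564.9458 days


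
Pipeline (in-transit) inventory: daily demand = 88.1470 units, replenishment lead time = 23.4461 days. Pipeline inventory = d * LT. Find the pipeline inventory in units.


Pipeline = 88.1470 * 23.4461 = 2066.7034

2066.7034 units


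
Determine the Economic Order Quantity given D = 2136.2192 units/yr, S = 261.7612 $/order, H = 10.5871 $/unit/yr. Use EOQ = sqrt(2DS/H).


2*D*S = 2 * 2136.2192 * 261.7612 = 1118358.6025
2*D*S/H = 105634.0832
EOQ = sqrt(105634.0832) = 325.0140

325.0140 units


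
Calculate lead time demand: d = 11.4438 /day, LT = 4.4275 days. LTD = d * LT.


LTD = 11.4438 * 4.4275 = 50.6674

50.6674 units


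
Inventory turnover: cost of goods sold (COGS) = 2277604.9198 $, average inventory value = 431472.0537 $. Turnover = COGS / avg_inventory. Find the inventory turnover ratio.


Turnover = 2277604.9198 / 431472.0537 = 5.2787

5.2787


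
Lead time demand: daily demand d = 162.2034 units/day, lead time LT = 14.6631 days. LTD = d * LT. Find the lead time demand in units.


LTD = 162.2034 * 14.6631 = 2378.4047

2378.4047 units


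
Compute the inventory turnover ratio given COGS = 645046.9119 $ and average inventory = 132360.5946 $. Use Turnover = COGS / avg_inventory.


Turnover = 645046.9119 / 132360.5946 = 4.8734

4.8734


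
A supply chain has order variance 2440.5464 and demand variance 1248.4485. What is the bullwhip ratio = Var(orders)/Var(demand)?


BW = 2440.5464 / 1248.4485 = 1.9549

1.9549


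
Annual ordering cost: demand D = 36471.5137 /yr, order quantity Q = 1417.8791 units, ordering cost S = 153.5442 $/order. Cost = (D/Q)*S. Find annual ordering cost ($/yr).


Number of orders = D/Q = 25.7226
Cost = 25.7226 * 153.5442 = 3949.5535

3949.5535 $/yr


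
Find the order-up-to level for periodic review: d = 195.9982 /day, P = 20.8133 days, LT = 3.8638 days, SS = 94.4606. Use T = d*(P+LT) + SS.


P + LT = 24.6771
d*(P+LT) = 195.9982 * 24.6771 = 4836.6672
T = 4836.6672 + 94.4606 = 4931.1278

4931.1278 units


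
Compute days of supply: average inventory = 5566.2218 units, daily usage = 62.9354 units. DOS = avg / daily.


DOS = 5566.2218 / 62.9354 = 88.4434

88.4434 days


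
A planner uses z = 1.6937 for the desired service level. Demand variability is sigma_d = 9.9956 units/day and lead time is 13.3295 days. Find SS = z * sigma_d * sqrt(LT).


sqrt(LT) = sqrt(13.3295) = 3.6510
SS = 1.6937 * 9.9956 * 3.6510 = 61.8091

61.8091 units


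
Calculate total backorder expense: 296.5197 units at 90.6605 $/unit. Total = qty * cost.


Total = 296.5197 * 90.6605 = 26882.6243

26882.6243 $


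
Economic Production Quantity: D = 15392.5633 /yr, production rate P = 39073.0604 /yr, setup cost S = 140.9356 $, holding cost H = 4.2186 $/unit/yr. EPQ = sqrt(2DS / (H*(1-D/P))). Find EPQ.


1 - D/P = 1 - 0.3939 = 0.6061
H*(1-D/P) = 2.5567
2DS = 4338720.2884
EPQ = sqrt(1696992.4815) = 1302.6866

1302.6866 units


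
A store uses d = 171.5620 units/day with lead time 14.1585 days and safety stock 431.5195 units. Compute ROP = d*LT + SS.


d*LT = 171.5620 * 14.1585 = 2429.0606
ROP = 2429.0606 + 431.5195 = 2860.5801

2860.5801 units


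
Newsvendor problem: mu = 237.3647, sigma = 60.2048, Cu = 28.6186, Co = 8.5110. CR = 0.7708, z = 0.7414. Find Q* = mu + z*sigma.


CR = Cu/(Cu+Co) = 28.6186/(28.6186+8.5110) = 0.7708
z = 0.7414
Q* = 237.3647 + 0.7414 * 60.2048 = 282.0005

282.0005 units


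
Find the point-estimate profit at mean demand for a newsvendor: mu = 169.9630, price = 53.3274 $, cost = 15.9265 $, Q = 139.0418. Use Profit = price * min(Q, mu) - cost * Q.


Sales at mu = min(139.0418, 169.9630) = 139.0418
Revenue = 53.3274 * 139.0418 = 7414.7377
Total cost = 15.9265 * 139.0418 = 2214.4492
Profit = 7414.7377 - 2214.4492 = 5200.2885

5200.2885 $


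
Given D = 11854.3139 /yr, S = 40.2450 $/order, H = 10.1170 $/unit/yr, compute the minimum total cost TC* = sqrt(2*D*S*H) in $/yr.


2*D*S*H = 9653173.2440
TC* = sqrt(9653173.2440) = 3106.9556

3106.9556 $/yr


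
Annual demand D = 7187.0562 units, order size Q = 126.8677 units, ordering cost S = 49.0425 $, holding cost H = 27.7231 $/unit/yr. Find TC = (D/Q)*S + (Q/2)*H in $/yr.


Ordering cost = D*S/Q = 2778.2580
Holding cost = Q*H/2 = 1758.5830
TC = 2778.2580 + 1758.5830 = 4536.8410

4536.8410 $/yr


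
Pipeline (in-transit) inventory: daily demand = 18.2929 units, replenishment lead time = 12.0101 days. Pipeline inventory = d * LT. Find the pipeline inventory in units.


Pipeline = 18.2929 * 12.0101 = 219.6996

219.6996 units


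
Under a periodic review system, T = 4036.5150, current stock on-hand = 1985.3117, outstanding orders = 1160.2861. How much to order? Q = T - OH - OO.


Inventory position = OH + OO = 1985.3117 + 1160.2861 = 3145.5978
Q = 4036.5150 - 3145.5978 = 890.9172

890.9172 units


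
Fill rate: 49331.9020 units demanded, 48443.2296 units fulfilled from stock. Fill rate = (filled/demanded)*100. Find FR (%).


FR = 48443.2296 / 49331.9020 * 100 = 98.1986

98.1986%


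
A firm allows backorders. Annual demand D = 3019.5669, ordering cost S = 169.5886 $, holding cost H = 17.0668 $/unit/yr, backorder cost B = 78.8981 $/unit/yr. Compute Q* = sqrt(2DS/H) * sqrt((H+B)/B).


sqrt(2DS/H) = 244.9681
sqrt((H+B)/B) = 1.1029
Q* = 244.9681 * 1.1029 = 270.1671

270.1671 units


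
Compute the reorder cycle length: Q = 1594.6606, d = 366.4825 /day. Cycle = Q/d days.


Cycle = 1594.6606 / 366.4825 = 4.3513

4.3513 days


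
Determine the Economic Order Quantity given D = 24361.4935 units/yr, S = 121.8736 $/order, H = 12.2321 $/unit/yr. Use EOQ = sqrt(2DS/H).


2*D*S = 2 * 24361.4935 * 121.8736 = 5938045.8284
2*D*S/H = 485447.7832
EOQ = sqrt(485447.7832) = 696.7408

696.7408 units


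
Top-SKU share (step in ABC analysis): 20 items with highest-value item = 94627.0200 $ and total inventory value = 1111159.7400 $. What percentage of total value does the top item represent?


Top item = 94627.0200
Total = 1111159.7400
Percentage = 94627.0200 / 1111159.7400 * 100 = 8.5161

8.5161%


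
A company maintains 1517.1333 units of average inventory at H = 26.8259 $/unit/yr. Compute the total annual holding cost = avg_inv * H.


Cost = 1517.1333 * 26.8259 = 40698.4662

40698.4662 $/yr


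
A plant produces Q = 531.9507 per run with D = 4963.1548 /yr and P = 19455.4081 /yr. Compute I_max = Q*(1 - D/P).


D/P = 0.2551
1 - D/P = 0.7449
I_max = 531.9507 * 0.7449 = 396.2479

396.2479 units


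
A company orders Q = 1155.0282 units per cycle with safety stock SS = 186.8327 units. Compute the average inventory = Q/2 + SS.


Q/2 = 577.5141
Avg = 577.5141 + 186.8327 = 764.3468

764.3468 units


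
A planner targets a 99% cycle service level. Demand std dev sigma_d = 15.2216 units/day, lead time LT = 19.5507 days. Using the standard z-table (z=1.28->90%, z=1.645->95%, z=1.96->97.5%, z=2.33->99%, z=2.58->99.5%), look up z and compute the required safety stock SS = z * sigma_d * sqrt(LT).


From the table, SL = 99% corresponds to z = 2.33
sqrt(LT) = sqrt(19.5507) = 4.4216
SS = 2.33 * 15.2216 * 4.4216 = 156.8185

156.8185 units


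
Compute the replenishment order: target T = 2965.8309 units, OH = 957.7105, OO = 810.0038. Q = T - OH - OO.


Inventory position = OH + OO = 957.7105 + 810.0038 = 1767.7143
Q = 2965.8309 - 1767.7143 = 1198.1166

1198.1166 units


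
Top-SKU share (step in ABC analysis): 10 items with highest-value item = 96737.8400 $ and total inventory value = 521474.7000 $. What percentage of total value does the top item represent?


Top item = 96737.8400
Total = 521474.7000
Percentage = 96737.8400 / 521474.7000 * 100 = 18.5508

18.5508%


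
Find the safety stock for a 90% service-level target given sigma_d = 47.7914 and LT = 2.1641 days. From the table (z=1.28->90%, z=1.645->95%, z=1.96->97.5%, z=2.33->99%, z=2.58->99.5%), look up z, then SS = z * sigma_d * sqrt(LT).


From the table, SL = 90% corresponds to z = 1.28
sqrt(LT) = sqrt(2.1641) = 1.4711
SS = 1.28 * 47.7914 * 1.4711 = 89.9909

89.9909 units


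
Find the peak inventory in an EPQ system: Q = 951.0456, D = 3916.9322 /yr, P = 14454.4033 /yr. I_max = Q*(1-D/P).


D/P = 0.2710
1 - D/P = 0.7290
I_max = 951.0456 * 0.7290 = 693.3261

693.3261 units


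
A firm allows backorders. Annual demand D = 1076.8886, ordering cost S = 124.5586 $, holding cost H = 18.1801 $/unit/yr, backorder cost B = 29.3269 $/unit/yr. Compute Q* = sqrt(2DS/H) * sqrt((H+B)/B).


sqrt(2DS/H) = 121.4756
sqrt((H+B)/B) = 1.2728
Q* = 121.4756 * 1.2728 = 154.6090

154.6090 units


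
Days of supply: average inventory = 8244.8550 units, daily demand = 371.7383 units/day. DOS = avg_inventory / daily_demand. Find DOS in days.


DOS = 8244.8550 / 371.7383 = 22.1792

22.1792 days


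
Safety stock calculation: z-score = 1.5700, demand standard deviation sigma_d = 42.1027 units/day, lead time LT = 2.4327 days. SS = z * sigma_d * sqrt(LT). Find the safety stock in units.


sqrt(LT) = sqrt(2.4327) = 1.5597
SS = 1.5700 * 42.1027 * 1.5597 = 103.0989

103.0989 units


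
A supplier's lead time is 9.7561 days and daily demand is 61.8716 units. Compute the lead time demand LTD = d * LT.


LTD = 61.8716 * 9.7561 = 603.6255

603.6255 units


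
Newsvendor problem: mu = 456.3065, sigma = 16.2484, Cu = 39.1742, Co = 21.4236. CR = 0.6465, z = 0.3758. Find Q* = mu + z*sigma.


CR = Cu/(Cu+Co) = 39.1742/(39.1742+21.4236) = 0.6465
z = 0.3758
Q* = 456.3065 + 0.3758 * 16.2484 = 462.4126

462.4126 units
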